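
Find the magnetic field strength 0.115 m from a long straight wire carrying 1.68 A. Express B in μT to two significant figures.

For an infinitely long straight wire, B = μ₀I/(2πd).
B = (4π×10⁻⁷ × 1.68) / (2π × 0.115) = 2.92×10⁻⁶ T.

B ≈ 2.9 μT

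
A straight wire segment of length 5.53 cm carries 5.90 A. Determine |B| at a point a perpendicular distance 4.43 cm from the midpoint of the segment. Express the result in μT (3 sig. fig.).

B ≈ 14.1 μT

For a finite straight segment, B = (μ₀I/4πd)(sinθ₁ + sinθ₂), where θ₁, θ₂ are the angles from the perpendicular to each end.
The perpendicular from the point meets the wire at its midpoint, so each end is L/2 = 0.02765 m away along the wire.
sinθ₁ = 0.02765/√(0.02765²+0.0443²) = 0.5295; sinθ₂ = 0.02765/√(0.02765²+0.0443²) = 0.5295.
B = (4π×10⁻⁷ × 5.90) / (4π × 0.0443) × (0.5295 + 0.5295) = 1.41×10⁻⁵ T.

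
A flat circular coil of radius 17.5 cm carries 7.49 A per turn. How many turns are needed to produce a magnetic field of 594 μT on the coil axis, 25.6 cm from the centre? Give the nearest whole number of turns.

N = 123

For an N-turn coil, B = Nμ₀IR²/[2(R²+z²)^(3/2)]. A single turn gives B₁ = 4.83×10⁻⁶ T with R = 0.175 m, z = 0.256 m.
N = B/B₁ = 5.94×10⁻⁴ / 4.83×10⁻⁶ = 122.90.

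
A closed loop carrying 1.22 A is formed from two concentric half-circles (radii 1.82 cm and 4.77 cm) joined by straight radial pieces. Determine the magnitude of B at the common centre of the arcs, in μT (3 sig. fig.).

B ≈ 13.0 μT

The radial connectors point toward the centre, so dl × r̂ = 0 and they contribute nothing.
Each semicircle gives μ₀I/(4R): inner arc 2.11×10⁻⁵ T, outer arc 8.04×10⁻⁶ T.
The two arcs carry current in opposite angular senses, so their fields oppose: B = |2.11×10⁻⁵ − 8.04×10⁻⁶| = 1.30×10⁻⁵ T.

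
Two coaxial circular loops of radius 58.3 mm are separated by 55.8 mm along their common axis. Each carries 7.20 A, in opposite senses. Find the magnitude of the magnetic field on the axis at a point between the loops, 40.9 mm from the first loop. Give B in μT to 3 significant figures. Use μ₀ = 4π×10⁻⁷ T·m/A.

B ≈ 28.0 μT

Each loop contributes B = μ₀IR²/[2(R²+z²)^(3/2)] on the axis, with z measured from that loop.
Loop 1 (z = 0.0409 m): B₁ = 4.26×10⁻⁵ T. Loop 2 (z = 0.0149 m): B₂ = 7.06×10⁻⁵ T.
The fields oppose: B = |B₁ − B₂| = 2.80×10⁻⁵ T.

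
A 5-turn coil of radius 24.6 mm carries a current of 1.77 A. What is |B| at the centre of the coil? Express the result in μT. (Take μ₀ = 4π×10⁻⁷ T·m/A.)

B ≈ 226 μT

For an N-turn flat coil, B = Nμ₀I/(2R) with R = 0.0246 m.
B = 5 × 4.52×10⁻⁵ T = 2.26×10⁻⁴ T.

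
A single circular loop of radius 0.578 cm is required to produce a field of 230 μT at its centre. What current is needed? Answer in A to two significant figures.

I ≈ 2.1 A

At the centre of a circular loop B = μ₀I/(2R), so I = 2RB/μ₀.
With R = 0.00578 m, I = 2 × 0.00578 × 2.30×10⁻⁴ / (4π×10⁻⁷) = 2.12 A.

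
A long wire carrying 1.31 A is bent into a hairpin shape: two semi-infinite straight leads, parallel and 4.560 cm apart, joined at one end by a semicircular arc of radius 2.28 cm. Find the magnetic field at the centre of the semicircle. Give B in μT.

The semicircular arc contributes B_arc = μ₀I·π/(4πR) = μ₀I/(4R) = 1.81×10⁻⁵ T.
Each semi-infinite lead is at perpendicular distance R = 0.0228 m from the centre, with the perpendicular foot at its near end, so it contributes μ₀I/(4πR); both point the same way, together 1.15×10⁻⁵ T.
Arc and leads all point the same direction: B = 1.81×10⁻⁵ + 1.15×10⁻⁵ = 2.95×10⁻⁵ T.

B ≈ 29.5 μT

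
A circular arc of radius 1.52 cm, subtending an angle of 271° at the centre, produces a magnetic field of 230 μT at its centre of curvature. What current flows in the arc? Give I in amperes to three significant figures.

I ≈ 7.39 A

For a circular arc, B = μ₀Iφ/(4πR) with φ in radians; here φ = 4.73 rad.
So I = 4πRB/(μ₀φ) = 4π × 0.0152 × 2.30×10⁻⁴ / (4π×10⁻⁷ × 4.73) = 7.39 A.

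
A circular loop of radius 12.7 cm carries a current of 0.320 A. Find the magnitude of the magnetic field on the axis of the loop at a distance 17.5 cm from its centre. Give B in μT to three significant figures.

B ≈ 0.321 μT

On the axis of a circular loop, B = μ₀IR² / [2(R²+z²)^(3/2)].
R² + z² = (0.127)² + (0.175)² = 0.04675 m², and (R²+z²)^(3/2) = 1.01×10⁻² m³.
B = (4π×10⁻⁷ × 0.320 × 0.01613) / (2 × 1.01×10⁻²) = 3.21×10⁻⁷ T.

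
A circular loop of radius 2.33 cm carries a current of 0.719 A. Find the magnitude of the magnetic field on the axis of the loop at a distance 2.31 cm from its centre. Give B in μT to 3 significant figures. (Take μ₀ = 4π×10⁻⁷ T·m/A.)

On the axis of a circular loop, B = μ₀IR² / [2(R²+z²)^(3/2)].
R² + z² = (0.0233)² + (0.0231)² = 0.001077 m², and (R²+z²)^(3/2) = 3.53×10⁻⁵ m³.
B = (4π×10⁻⁷ × 0.719 × 0.0005429) / (2 × 3.53×10⁻⁵) = 6.94×10⁻⁶ T.

B ≈ 6.94 μT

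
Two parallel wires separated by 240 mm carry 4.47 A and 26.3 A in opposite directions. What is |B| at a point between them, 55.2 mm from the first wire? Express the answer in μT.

Each long wire gives B = μ₀I/(2πd). Distances are d₁ = 0.0552 m and d₂ = 0.1848 m.
B₁ = 1.62×10⁻⁵ T, B₂ = 2.85×10⁻⁵ T.
Between antiparallel currents both contributions point the same way, so they add. B = B₁ + B₂ = 1.62×10⁻⁵ + 2.85×10⁻⁵ = 4.47×10⁻⁵ T.

B ≈ 44.7 μT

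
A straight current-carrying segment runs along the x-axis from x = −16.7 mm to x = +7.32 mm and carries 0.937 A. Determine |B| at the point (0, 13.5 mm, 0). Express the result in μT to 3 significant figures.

For a finite straight segment, B = (μ₀I/4πd)(sinθ₁ + sinθ₂), where θ₁, θ₂ are the angles from the perpendicular to each end.
The perpendicular distance is d = 0.0135 m; the end-offsets along the wire are a = 0.0167 m and b = 0.00732 m.
sinθ₁ = 0.0167/√(0.0167²+0.0135²) = 0.7777; sinθ₂ = 0.00732/√(0.00732²+0.0135²) = 0.4767.
B = (4π×10⁻⁷ × 0.937) / (4π × 0.0135) × (0.7777 + 0.4767) = 8.71×10⁻⁶ T.

B ≈ 8.71 μT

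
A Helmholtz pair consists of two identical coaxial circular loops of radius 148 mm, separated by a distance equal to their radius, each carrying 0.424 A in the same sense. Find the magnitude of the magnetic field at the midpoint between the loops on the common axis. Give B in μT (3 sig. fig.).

B ≈ 2.58 μT

Each loop contributes B = μ₀IR²/[2(R²+z²)^(3/2)] on the axis, with z measured from that loop.
Loop 1 (z = 0.074 m): B₁ = 1.29×10⁻⁶ T. Loop 2 (z = 0.074 m): B₂ = 1.29×10⁻⁶ T.
The fields add: B = B₁ + B₂ = 2.58×10⁻⁶ T.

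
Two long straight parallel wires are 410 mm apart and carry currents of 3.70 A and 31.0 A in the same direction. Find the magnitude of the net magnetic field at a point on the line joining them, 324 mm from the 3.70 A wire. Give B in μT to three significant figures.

Each long wire gives B = μ₀I/(2πd). Distances are d₁ = 0.324 m and d₂ = 0.086 m.
B₁ = 2.28×10⁻⁶ T, B₂ = 7.21×10⁻⁵ T.
Between parallel currents the two contributions point in opposite directions, so they subtract. B = |B₁ − B₂| = |2.28×10⁻⁶ − 7.21×10⁻⁵| = 6.98×10⁻⁵ T.

B ≈ 69.8 μT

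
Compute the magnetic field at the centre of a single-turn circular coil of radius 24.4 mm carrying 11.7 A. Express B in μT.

At the centre of a circular loop the Biot–Savart law gives B = μ₀I/(2R).
B = (4π×10⁻⁷ × 11.7) / (2 × 0.0244) = 3.01×10⁻⁴ T.

B ≈ 301 μT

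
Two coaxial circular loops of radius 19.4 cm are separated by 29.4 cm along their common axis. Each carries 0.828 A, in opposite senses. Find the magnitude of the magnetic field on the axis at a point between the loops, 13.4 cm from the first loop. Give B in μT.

Each loop contributes B = μ₀IR²/[2(R²+z²)^(3/2)] on the axis, with z measured from that loop.
Loop 1 (z = 0.134 m): B₁ = 1.49×10⁻⁶ T. Loop 2 (z = 0.16 m): B₂ = 1.23×10⁻⁶ T.
The fields oppose: B = |B₁ − B₂| = 2.63×10⁻⁷ T.

B ≈ 0.263 μT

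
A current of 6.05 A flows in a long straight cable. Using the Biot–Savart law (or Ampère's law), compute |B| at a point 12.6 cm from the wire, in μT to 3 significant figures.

B ≈ 9.60 μT

For an infinitely long straight wire, B = μ₀I/(2πd).
B = (4π×10⁻⁷ × 6.05) / (2π × 0.126) = 9.60×10⁻⁶ T.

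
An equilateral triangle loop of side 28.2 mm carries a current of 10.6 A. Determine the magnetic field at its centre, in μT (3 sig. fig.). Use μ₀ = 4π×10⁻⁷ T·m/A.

Each side is a finite straight segment at perpendicular distance d = a/(2 tan(π/3)) = 0.008141 m from the centre, with end-angles ±π/3.
One side contributes B₁ = (μ₀I/4πd)·2 sin(π/3) = 2.26×10⁻⁴ T.
All 3 sides add in the same direction: B = 3 × 2.26×10⁻⁴ = 6.77×10⁻⁴ T.

B ≈ 677 μT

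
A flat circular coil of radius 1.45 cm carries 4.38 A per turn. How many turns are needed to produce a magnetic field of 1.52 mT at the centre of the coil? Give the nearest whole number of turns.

For an N-turn coil, B = Nμ₀I/(2R). A single turn gives B₁ = 1.90×10⁻⁴ T with R = 0.0145 m.
N = B/B₁ = 1.52×10⁻³ / 1.90×10⁻⁴ = 8.01.

N = 8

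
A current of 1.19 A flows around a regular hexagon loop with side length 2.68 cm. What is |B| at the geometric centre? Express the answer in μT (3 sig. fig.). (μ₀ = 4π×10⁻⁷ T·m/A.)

Each side is a finite straight segment at perpendicular distance d = a/(2 tan(π/6)) = 0.02321 m from the centre, with end-angles ±π/6.
One side contributes B₁ = (μ₀I/4πd)·2 sin(π/6) = 5.13×10⁻⁶ T.
All 6 sides add in the same direction: B = 6 × 5.13×10⁻⁶ = 3.08×10⁻⁵ T.

B ≈ 30.8 μT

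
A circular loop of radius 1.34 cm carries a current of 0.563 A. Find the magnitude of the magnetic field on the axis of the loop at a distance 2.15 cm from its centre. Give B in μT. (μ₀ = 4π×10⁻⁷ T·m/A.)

On the axis of a circular loop, B = μ₀IR² / [2(R²+z²)^(3/2)].
R² + z² = (0.0134)² + (0.0215)² = 0.0006418 m², and (R²+z²)^(3/2) = 1.63×10⁻⁵ m³.
B = (4π×10⁻⁷ × 0.563 × 0.0001796) / (2 × 1.63×10⁻⁵) = 3.91×10⁻⁶ T.

B ≈ 3.91 μT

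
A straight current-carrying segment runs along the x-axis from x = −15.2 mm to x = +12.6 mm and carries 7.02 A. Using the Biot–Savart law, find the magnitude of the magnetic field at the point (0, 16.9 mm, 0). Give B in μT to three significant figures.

For a finite straight segment, B = (μ₀I/4πd)(sinθ₁ + sinθ₂), where θ₁, θ₂ are the angles from the perpendicular to each end.
The perpendicular distance is d = 0.0169 m; the end-offsets along the wire are a = 0.0152 m and b = 0.0126 m.
sinθ₁ = 0.0152/√(0.0152²+0.0169²) = 0.6687; sinθ₂ = 0.0126/√(0.0126²+0.0169²) = 0.5977.
B = (4π×10⁻⁷ × 7.02) / (4π × 0.0169) × (0.6687 + 0.5977) = 5.26×10⁻⁵ T.

B ≈ 52.6 μT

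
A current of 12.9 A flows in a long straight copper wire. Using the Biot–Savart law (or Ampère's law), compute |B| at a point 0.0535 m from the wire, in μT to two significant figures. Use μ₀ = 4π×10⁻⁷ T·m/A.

For an infinitely long straight wire, B = μ₀I/(2πd).
B = (4π×10⁻⁷ × 12.9) / (2π × 0.0535) = 4.82×10⁻⁵ T.

B ≈ 48 μT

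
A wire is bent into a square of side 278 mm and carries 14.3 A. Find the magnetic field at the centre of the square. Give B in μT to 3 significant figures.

Each side is a finite straight segment at perpendicular distance d = a/(2 tan(π/4)) = 0.139 m from the centre, with end-angles ±π/4.
One side contributes B₁ = (μ₀I/4πd)·2 sin(π/4) = 1.45×10⁻⁵ T.
All 4 sides add in the same direction: B = 4 × 1.45×10⁻⁵ = 5.82×10⁻⁵ T.

B ≈ 58.2 μT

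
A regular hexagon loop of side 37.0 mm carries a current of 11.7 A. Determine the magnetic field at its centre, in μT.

Each side is a finite straight segment at perpendicular distance d = a/(2 tan(π/6)) = 0.03204 m from the centre, with end-angles ±π/6.
One side contributes B₁ = (μ₀I/4πd)·2 sin(π/6) = 3.65×10⁻⁵ T.
All 6 sides add in the same direction: B = 6 × 3.65×10⁻⁵ = 2.19×10⁻⁴ T.

B ≈ 219 μT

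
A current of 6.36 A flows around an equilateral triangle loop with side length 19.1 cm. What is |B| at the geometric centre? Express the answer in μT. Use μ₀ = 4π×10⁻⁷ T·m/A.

B ≈ 59.9 μT

Each side is a finite straight segment at perpendicular distance d = a/(2 tan(π/3)) = 0.05514 m from the centre, with end-angles ±π/3.
One side contributes B₁ = (μ₀I/4πd)·2 sin(π/3) = 2.00×10⁻⁵ T.
All 3 sides add in the same direction: B = 3 × 2.00×10⁻⁵ = 5.99×10⁻⁵ T.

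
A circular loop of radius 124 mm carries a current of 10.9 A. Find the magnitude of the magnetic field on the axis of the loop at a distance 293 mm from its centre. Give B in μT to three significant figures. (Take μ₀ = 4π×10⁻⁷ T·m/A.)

On the axis of a circular loop, B = μ₀IR² / [2(R²+z²)^(3/2)].
R² + z² = (0.124)² + (0.293)² = 0.1012 m², and (R²+z²)^(3/2) = 3.22×10⁻² m³.
B = (4π×10⁻⁷ × 10.9 × 0.01538) / (2 × 3.22×10⁻²) = 3.27×10⁻⁶ T.

B ≈ 3.27 μT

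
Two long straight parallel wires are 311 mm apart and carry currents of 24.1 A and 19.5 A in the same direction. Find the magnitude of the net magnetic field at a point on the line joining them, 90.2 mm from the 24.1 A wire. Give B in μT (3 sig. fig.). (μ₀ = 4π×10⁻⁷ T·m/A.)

Each long wire gives B = μ₀I/(2πd). Distances are d₁ = 0.0902 m and d₂ = 0.2208 m.
B₁ = 5.34×10⁻⁵ T, B₂ = 1.77×10⁻⁵ T.
Between parallel currents the two contributions point in opposite directions, so they subtract. B = |B₁ − B₂| = |5.34×10⁻⁵ − 1.77×10⁻⁵| = 3.58×10⁻⁵ T.

B ≈ 35.8 μT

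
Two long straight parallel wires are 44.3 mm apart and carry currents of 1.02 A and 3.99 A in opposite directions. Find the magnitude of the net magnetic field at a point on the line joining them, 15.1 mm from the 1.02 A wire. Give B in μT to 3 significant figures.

B ≈ 40.8 μT

Each long wire gives B = μ₀I/(2πd). Distances are d₁ = 0.0151 m and d₂ = 0.0292 m.
B₁ = 1.35×10⁻⁵ T, B₂ = 2.73×10⁻⁵ T.
Between antiparallel currents both contributions point the same way, so they add. B = B₁ + B₂ = 1.35×10⁻⁵ + 2.73×10⁻⁵ = 4.08×10⁻⁵ T.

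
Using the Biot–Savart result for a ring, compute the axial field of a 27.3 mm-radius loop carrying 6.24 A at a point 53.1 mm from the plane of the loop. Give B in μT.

On the axis of a circular loop, B = μ₀IR² / [2(R²+z²)^(3/2)].
R² + z² = (0.0273)² + (0.0531)² = 0.003565 m², and (R²+z²)^(3/2) = 2.13×10⁻⁴ m³.
B = (4π×10⁻⁷ × 6.24 × 0.0007453) / (2 × 2.13×10⁻⁴) = 1.37×10⁻⁵ T.

B ≈ 13.7 μT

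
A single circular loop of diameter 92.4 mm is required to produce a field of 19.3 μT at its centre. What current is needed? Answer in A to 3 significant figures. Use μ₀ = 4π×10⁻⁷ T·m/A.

At the centre of a circular loop B = μ₀I/(2R), so I = 2RB/μ₀.
With R = 0.0462 m, I = 2 × 0.0462 × 1.93×10⁻⁵ / (4π×10⁻⁷) = 1.42 A.

I ≈ 1.42 A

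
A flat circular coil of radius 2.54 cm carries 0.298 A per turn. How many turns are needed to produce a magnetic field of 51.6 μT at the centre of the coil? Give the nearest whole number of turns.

For an N-turn coil, B = Nμ₀I/(2R). A single turn gives B₁ = 7.37×10⁻⁶ T with R = 0.0254 m.
N = B/B₁ = 5.16×10⁻⁵ / 7.37×10⁻⁶ = 7.00.

N = 7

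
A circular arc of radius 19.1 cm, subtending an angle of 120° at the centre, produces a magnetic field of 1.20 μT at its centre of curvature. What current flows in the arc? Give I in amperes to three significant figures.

I ≈ 1.09 A

For a circular arc, B = μ₀Iφ/(4πR) with φ in radians; here φ = 2.094 rad.
So I = 4πRB/(μ₀φ) = 4π × 0.191 × 1.20×10⁻⁶ / (4π×10⁻⁷ × 2.094) = 1.09 A.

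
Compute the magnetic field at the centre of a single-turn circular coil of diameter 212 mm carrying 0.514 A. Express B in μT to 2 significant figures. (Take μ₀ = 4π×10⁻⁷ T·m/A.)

At the centre of a circular loop the Biot–Savart law gives B = μ₀I/(2R) (so R = 0.106 m).
B = (4π×10⁻⁷ × 0.514) / (2 × 0.106) = 3.05×10⁻⁶ T.

B ≈ 3.0 μT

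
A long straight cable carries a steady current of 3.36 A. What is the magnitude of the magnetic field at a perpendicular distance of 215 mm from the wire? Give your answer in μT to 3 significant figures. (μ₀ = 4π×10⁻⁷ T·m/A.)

For an infinitely long straight wire, B = μ₀I/(2πd).
B = (4π×10⁻⁷ × 3.36) / (2π × 0.215) = 3.13×10⁻⁶ T.

B ≈ 3.13 μT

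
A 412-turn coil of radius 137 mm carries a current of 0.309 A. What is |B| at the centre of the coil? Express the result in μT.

For an N-turn flat coil, B = Nμ₀I/(2R) with R = 0.137 m.
B = 412 × 1.42×10⁻⁶ T = 5.84×10⁻⁴ T.

B ≈ 584 μT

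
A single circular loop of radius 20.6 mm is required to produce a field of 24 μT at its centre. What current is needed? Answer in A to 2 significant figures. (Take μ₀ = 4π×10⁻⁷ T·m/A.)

I ≈ 0.79 A

At the centre of a circular loop B = μ₀I/(2R), so I = 2RB/μ₀.
With R = 0.0206 m, I = 2 × 0.0206 × 2.40×10⁻⁵ / (4π×10⁻⁷) = 0.787 A.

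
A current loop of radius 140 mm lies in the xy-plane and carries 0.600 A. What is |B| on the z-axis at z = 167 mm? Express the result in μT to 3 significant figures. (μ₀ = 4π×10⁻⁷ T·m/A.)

B ≈ 0.714 μT

On the axis of a circular loop, B = μ₀IR² / [2(R²+z²)^(3/2)].
R² + z² = (0.14)² + (0.167)² = 0.04749 m², and (R²+z²)^(3/2) = 1.03×10⁻² m³.
B = (4π×10⁻⁷ × 0.600 × 0.0196) / (2 × 1.03×10⁻²) = 7.14×10⁻⁷ T.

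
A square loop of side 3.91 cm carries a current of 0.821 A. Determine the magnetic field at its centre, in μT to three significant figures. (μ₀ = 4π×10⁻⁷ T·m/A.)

B ≈ 23.8 μT

Each side is a finite straight segment at perpendicular distance d = a/(2 tan(π/4)) = 0.01955 m from the centre, with end-angles ±π/4.
One side contributes B₁ = (μ₀I/4πd)·2 sin(π/4) = 5.94×10⁻⁶ T.
All 4 sides add in the same direction: B = 4 × 5.94×10⁻⁶ = 2.38×10⁻⁵ T.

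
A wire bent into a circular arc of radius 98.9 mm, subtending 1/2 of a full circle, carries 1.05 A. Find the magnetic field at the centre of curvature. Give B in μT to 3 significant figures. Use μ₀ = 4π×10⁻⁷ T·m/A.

B ≈ 3.34 μT

The Biot–Savart field of a circular arc at its centre is B = μ₀Iφ/(4πR), with φ = 3.142 rad.
B = (4π×10⁻⁷ × 1.05 × 3.142) / (4π × 0.0989) = 3.34×10⁻⁶ T.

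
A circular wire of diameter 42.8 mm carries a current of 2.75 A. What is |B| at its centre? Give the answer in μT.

B ≈ 80.7 μT

At the centre of a circular loop the Biot–Savart law gives B = μ₀I/(2R) (so R = 0.0214 m).
B = (4π×10⁻⁷ × 2.75) / (2 × 0.0214) = 8.07×10⁻⁵ T.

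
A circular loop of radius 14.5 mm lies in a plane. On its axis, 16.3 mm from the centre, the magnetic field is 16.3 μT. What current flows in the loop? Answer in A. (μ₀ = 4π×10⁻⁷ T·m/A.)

I ≈ 1.28 A

On the axis of a loop, B = μ₀IR²/[2(R²+z²)^(3/2)], so I = 2B(R²+z²)^(3/2)/(μ₀R²).
R² + z² = 0.0002103 + 0.0002657 = 0.0004759 m²; raised to 3/2 gives 1.04×10⁻⁵ m³.
I = 2 × 1.63×10⁻⁵ × 1.04×10⁻⁵ / (1.26×10⁻⁶ × 0.0002103) = 1.28 A.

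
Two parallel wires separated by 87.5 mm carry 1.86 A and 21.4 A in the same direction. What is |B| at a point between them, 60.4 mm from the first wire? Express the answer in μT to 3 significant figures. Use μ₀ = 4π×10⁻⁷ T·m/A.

B ≈ 152 μT

Each long wire gives B = μ₀I/(2πd). Distances are d₁ = 0.0604 m and d₂ = 0.0271 m.
B₁ = 6.16×10⁻⁶ T, B₂ = 1.58×10⁻⁴ T.
Between parallel currents the two contributions point in opposite directions, so they subtract. B = |B₁ − B₂| = |6.16×10⁻⁶ − 1.58×10⁻⁴| = 1.52×10⁻⁴ T.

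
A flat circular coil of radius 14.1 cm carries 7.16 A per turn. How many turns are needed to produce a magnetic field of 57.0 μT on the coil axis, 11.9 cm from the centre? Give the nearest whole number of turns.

N = 4

For an N-turn coil, B = Nμ₀IR²/[2(R²+z²)^(3/2)]. A single turn gives B₁ = 1.42×10⁻⁵ T with R = 0.141 m, z = 0.119 m.
N = B/B₁ = 5.70×10⁻⁵ / 1.42×10⁻⁵ = 4.00.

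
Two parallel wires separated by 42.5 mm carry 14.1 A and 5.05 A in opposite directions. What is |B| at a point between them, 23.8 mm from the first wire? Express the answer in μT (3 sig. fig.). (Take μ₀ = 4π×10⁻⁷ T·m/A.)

B ≈ 172 μT

Each long wire gives B = μ₀I/(2πd). Distances are d₁ = 0.0238 m and d₂ = 0.0187 m.
B₁ = 1.18×10⁻⁴ T, B₂ = 5.40×10⁻⁵ T.
Between antiparallel currents both contributions point the same way, so they add. B = B₁ + B₂ = 1.18×10⁻⁴ + 5.40×10⁻⁵ = 1.72×10⁻⁴ T.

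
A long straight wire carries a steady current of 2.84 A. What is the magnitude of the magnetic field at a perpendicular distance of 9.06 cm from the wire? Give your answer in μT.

For an infinitely long straight wire, B = μ₀I/(2πd).
B = (4π×10⁻⁷ × 2.84) / (2π × 0.0906) = 6.27×10⁻⁶ T.

B ≈ 6.27 μT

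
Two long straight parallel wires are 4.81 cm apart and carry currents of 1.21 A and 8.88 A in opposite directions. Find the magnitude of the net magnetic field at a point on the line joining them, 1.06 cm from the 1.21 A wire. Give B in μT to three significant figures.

B ≈ 70.2 μT

Each long wire gives B = μ₀I/(2πd). Distances are d₁ = 0.0106 m and d₂ = 0.0375 m.
B₁ = 2.28×10⁻⁵ T, B₂ = 4.74×10⁻⁵ T.
Between antiparallel currents both contributions point the same way, so they add. B = B₁ + B₂ = 2.28×10⁻⁵ + 4.74×10⁻⁵ = 7.02×10⁻⁵ T.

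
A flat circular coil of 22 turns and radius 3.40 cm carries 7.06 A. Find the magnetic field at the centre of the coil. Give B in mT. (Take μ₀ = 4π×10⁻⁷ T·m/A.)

For an N-turn flat coil, B = Nμ₀I/(2R) with R = 0.034 m.
B = 22 × 1.30×10⁻⁴ T = 2.87×10⁻³ T.

B ≈ 2.87 mT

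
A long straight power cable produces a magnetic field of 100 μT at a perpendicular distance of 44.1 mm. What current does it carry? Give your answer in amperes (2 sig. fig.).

For a long straight wire B = μ₀I/(2πd), so I = 2πdB/μ₀.
I = 2π × 0.0441 × 1.00×10⁻⁴ / (4π×10⁻⁷) = 22.0 A.

I ≈ 22 A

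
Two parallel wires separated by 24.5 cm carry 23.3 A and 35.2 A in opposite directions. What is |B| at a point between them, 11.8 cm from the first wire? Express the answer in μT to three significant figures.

Each long wire gives B = μ₀I/(2πd). Distances are d₁ = 0.118 m and d₂ = 0.127 m.
B₁ = 3.95×10⁻⁵ T, B₂ = 5.54×10⁻⁵ T.
Between antiparallel currents both contributions point the same way, so they add. B = B₁ + B₂ = 3.95×10⁻⁵ + 5.54×10⁻⁵ = 9.49×10⁻⁵ T.

B ≈ 94.9 μT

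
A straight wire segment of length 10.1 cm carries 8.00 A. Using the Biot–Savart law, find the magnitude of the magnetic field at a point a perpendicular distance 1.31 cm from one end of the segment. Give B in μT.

B ≈ 60.6 μT

For a finite straight segment, B = (μ₀I/4πd)(sinθ₁ + sinθ₂), where θ₁, θ₂ are the angles from the perpendicular to each end.
The perpendicular foot is at one end, so the two end-offsets along the wire are 0 and L = 0.101 m.
sinθ₁ = 0/√(0²+0.0131²) = 0.0000; sinθ₂ = 0.101/√(0.101²+0.0131²) = 0.9917.
B = (4π×10⁻⁷ × 8.00) / (4π × 0.0131) × (0.0000 + 0.9917) = 6.06×10⁻⁵ T.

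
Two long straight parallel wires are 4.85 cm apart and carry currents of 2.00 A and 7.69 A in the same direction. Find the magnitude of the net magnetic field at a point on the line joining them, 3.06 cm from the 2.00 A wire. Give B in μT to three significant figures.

B ≈ 72.8 μT

Each long wire gives B = μ₀I/(2πd). Distances are d₁ = 0.0306 m and d₂ = 0.0179 m.
B₁ = 1.31×10⁻⁵ T, B₂ = 8.59×10⁻⁵ T.
Between parallel currents the two contributions point in opposite directions, so they subtract. B = |B₁ − B₂| = |1.31×10⁻⁵ − 8.59×10⁻⁵| = 7.28×10⁻⁵ T.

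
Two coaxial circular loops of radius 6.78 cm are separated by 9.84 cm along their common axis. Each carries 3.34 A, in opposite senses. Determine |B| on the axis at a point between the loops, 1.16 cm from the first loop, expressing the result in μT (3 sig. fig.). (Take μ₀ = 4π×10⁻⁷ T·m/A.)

B ≈ 22.4 μT

Each loop contributes B = μ₀IR²/[2(R²+z²)^(3/2)] on the axis, with z measured from that loop.
Loop 1 (z = 0.0116 m): B₁ = 2.96×10⁻⁵ T. Loop 2 (z = 0.0868 m): B₂ = 7.22×10⁻⁶ T.
The fields oppose: B = |B₁ − B₂| = 2.24×10⁻⁵ T.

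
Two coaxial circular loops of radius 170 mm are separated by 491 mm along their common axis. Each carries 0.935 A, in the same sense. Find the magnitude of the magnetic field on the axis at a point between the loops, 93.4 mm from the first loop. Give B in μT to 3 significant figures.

Each loop contributes B = μ₀IR²/[2(R²+z²)^(3/2)] on the axis, with z measured from that loop.
Loop 1 (z = 0.0934 m): B₁ = 2.33×10⁻⁶ T. Loop 2 (z = 0.3976 m): B₂ = 2.10×10⁻⁷ T.
The fields add: B = B₁ + B₂ = 2.54×10⁻⁶ T.

B ≈ 2.54 μT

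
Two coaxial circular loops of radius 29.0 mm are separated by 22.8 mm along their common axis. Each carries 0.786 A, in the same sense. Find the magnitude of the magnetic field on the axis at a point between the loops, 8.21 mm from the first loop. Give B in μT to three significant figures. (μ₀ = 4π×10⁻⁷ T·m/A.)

Each loop contributes B = μ₀IR²/[2(R²+z²)^(3/2)] on the axis, with z measured from that loop.
Loop 1 (z = 0.00821 m): B₁ = 1.52×10⁻⁵ T. Loop 2 (z = 0.01459 m): B₂ = 1.21×10⁻⁵ T.
The fields add: B = B₁ + B₂ = 2.73×10⁻⁵ T.

B ≈ 27.3 μT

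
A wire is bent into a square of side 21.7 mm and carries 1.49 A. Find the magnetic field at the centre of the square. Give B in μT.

B ≈ 77.7 μT

Each side is a finite straight segment at perpendicular distance d = a/(2 tan(π/4)) = 0.01085 m from the centre, with end-angles ±π/4.
One side contributes B₁ = (μ₀I/4πd)·2 sin(π/4) = 1.94×10⁻⁵ T.
All 4 sides add in the same direction: B = 4 × 1.94×10⁻⁵ = 7.77×10⁻⁵ T.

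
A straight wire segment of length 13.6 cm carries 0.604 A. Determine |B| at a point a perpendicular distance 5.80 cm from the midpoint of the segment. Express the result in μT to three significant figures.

For a finite straight segment, B = (μ₀I/4πd)(sinθ₁ + sinθ₂), where θ₁, θ₂ are the angles from the perpendicular to each end.
The perpendicular from the point meets the wire at its midpoint, so each end is L/2 = 0.068 m away along the wire.
sinθ₁ = 0.068/√(0.068²+0.058²) = 0.7608; sinθ₂ = 0.068/√(0.068²+0.058²) = 0.7608.
B = (4π×10⁻⁷ × 0.604) / (4π × 0.058) × (0.7608 + 0.7608) = 1.58×10⁻⁶ T.

B ≈ 1.58 μT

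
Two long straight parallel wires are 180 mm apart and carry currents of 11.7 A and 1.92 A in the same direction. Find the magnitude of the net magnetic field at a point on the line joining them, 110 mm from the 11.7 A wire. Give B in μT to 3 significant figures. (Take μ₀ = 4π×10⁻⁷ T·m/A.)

Each long wire gives B = μ₀I/(2πd). Distances are d₁ = 0.11 m and d₂ = 0.07 m.
B₁ = 2.13×10⁻⁵ T, B₂ = 5.49×10⁻⁶ T.
Between parallel currents the two contributions point in opposite directions, so they subtract. B = |B₁ − B₂| = |2.13×10⁻⁵ − 5.49×10⁻⁶| = 1.58×10⁻⁵ T.

B ≈ 15.8 μT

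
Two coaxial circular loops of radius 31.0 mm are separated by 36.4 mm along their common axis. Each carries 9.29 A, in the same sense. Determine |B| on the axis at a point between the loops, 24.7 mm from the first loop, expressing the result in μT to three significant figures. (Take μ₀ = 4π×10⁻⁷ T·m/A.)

B ≈ 244 μT

Each loop contributes B = μ₀IR²/[2(R²+z²)^(3/2)] on the axis, with z measured from that loop.
Loop 1 (z = 0.0247 m): B₁ = 9.01×10⁻⁵ T. Loop 2 (z = 0.0117 m): B₂ = 1.54×10⁻⁴ T.
The fields add: B = B₁ + B₂ = 2.44×10⁻⁴ T.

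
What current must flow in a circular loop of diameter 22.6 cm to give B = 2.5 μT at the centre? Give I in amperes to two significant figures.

I ≈ 0.45 A

At the centre of a circular loop B = μ₀I/(2R), so I = 2RB/μ₀.
With R = 0.113 m, I = 2 × 0.113 × 2.50×10⁻⁶ / (4π×10⁻⁷) = 0.450 A.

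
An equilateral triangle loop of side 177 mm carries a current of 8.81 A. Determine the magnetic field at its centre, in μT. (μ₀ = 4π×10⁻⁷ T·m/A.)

B ≈ 89.6 μT

Each side is a finite straight segment at perpendicular distance d = a/(2 tan(π/3)) = 0.0511 m from the centre, with end-angles ±π/3.
One side contributes B₁ = (μ₀I/4πd)·2 sin(π/3) = 2.99×10⁻⁵ T.
All 3 sides add in the same direction: B = 3 × 2.99×10⁻⁵ = 8.96×10⁻⁵ T.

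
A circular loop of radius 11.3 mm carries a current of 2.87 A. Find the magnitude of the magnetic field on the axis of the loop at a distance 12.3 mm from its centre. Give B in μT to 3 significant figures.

B ≈ 49.4 μT

On the axis of a circular loop, B = μ₀IR² / [2(R²+z²)^(3/2)].
R² + z² = (0.0113)² + (0.0123)² = 0.000279 m², and (R²+z²)^(3/2) = 4.66×10⁻⁶ m³.
B = (4π×10⁻⁷ × 2.87 × 0.0001277) / (2 × 4.66×10⁻⁶) = 4.94×10⁻⁵ T.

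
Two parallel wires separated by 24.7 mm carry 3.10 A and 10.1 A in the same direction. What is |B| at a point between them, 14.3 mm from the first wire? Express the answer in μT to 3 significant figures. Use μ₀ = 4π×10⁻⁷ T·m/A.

B ≈ 151 μT

Each long wire gives B = μ₀I/(2πd). Distances are d₁ = 0.0143 m and d₂ = 0.0104 m.
B₁ = 4.34×10⁻⁵ T, B₂ = 1.94×10⁻⁴ T.
Between parallel currents the two contributions point in opposite directions, so they subtract. B = |B₁ − B₂| = |4.34×10⁻⁵ − 1.94×10⁻⁴| = 1.51×10⁻⁴ T.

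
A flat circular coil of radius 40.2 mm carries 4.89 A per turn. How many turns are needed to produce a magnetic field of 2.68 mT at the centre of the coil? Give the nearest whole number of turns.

N = 35

For an N-turn coil, B = Nμ₀I/(2R). A single turn gives B₁ = 7.64×10⁻⁵ T with R = 0.0402 m.
N = B/B₁ = 2.68×10⁻³ / 7.64×10⁻⁵ = 35.06.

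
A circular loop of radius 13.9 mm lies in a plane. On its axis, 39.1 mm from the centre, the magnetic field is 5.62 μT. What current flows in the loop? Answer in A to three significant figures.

I ≈ 3.31 A

On the axis of a loop, B = μ₀IR²/[2(R²+z²)^(3/2)], so I = 2B(R²+z²)^(3/2)/(μ₀R²).
R² + z² = 0.0001932 + 0.001529 = 0.001722 m²; raised to 3/2 gives 7.15×10⁻⁵ m³.
I = 2 × 5.62×10⁻⁶ × 7.15×10⁻⁵ / (1.26×10⁻⁶ × 0.0001932) = 3.31 A.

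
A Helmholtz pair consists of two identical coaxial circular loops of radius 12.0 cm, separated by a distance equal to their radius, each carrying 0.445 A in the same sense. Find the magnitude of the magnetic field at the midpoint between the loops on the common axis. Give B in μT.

Each loop contributes B = μ₀IR²/[2(R²+z²)^(3/2)] on the axis, with z measured from that loop.
Loop 1 (z = 0.06 m): B₁ = 1.67×10⁻⁶ T. Loop 2 (z = 0.06 m): B₂ = 1.67×10⁻⁶ T.
The fields add: B = B₁ + B₂ = 3.33×10⁻⁶ T.

B ≈ 3.33 μT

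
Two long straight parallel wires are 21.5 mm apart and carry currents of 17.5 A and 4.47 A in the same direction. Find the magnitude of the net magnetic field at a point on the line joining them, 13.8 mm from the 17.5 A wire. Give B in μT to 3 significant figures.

Each long wire gives B = μ₀I/(2πd). Distances are d₁ = 0.0138 m and d₂ = 0.0077 m.
B₁ = 2.54×10⁻⁴ T, B₂ = 1.16×10⁻⁴ T.
Between parallel currents the two contributions point in opposite directions, so they subtract. B = |B₁ − B₂| = |2.54×10⁻⁴ − 1.16×10⁻⁴| = 1.38×10⁻⁴ T.

B ≈ 138 μT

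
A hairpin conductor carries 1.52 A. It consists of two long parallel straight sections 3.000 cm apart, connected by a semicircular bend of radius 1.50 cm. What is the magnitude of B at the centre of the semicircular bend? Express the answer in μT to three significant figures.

B ≈ 52.1 μT

The semicircular arc contributes B_arc = μ₀I·π/(4πR) = μ₀I/(4R) = 3.18×10⁻⁵ T.
Each semi-infinite lead is at perpendicular distance R = 0.015 m from the centre, with the perpendicular foot at its near end, so it contributes μ₀I/(4πR); both point the same way, together 2.03×10⁻⁵ T.
Arc and leads all point the same direction: B = 3.18×10⁻⁵ + 2.03×10⁻⁵ = 5.21×10⁻⁵ T.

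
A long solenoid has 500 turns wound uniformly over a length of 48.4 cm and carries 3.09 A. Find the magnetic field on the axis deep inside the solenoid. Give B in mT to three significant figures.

B ≈ 4.01 mT

Inside a long solenoid, B = μ₀nI with n = 1033 turns/m.
B = 4π×10⁻⁷ × 1033 × 3.09 = 4.01×10⁻³ T.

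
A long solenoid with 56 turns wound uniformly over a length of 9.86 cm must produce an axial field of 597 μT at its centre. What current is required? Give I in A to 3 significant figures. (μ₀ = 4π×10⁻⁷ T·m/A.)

Inside a long solenoid B = μ₀nI with n = 568 m⁻¹, so I = B/(μ₀n).
I = 5.97×10⁻⁴ / (4π×10⁻⁷ × 568) = 0.836 A.

I ≈ 0.836 A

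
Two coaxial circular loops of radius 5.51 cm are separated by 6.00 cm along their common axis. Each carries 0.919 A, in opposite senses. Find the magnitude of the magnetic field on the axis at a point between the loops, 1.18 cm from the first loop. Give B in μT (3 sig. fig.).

Each loop contributes B = μ₀IR²/[2(R²+z²)^(3/2)] on the axis, with z measured from that loop.
Loop 1 (z = 0.0118 m): B₁ = 9.80×10⁻⁶ T. Loop 2 (z = 0.0482 m): B₂ = 4.47×10⁻⁶ T.
The fields oppose: B = |B₁ − B₂| = 5.33×10⁻⁶ T.

B ≈ 5.33 μT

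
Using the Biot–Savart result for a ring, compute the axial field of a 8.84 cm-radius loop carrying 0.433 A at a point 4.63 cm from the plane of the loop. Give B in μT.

On the axis of a circular loop, B = μ₀IR² / [2(R²+z²)^(3/2)].
R² + z² = (0.0884)² + (0.0463)² = 0.009958 m², and (R²+z²)^(3/2) = 9.94×10⁻⁴ m³.
B = (4π×10⁻⁷ × 0.433 × 0.007815) / (2 × 9.94×10⁻⁴) = 2.14×10⁻⁶ T.

B ≈ 2.14 μT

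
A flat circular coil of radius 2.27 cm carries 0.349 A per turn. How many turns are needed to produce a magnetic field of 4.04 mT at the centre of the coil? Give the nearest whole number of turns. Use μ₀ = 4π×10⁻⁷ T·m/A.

For an N-turn coil, B = Nμ₀I/(2R). A single turn gives B₁ = 9.66×10⁻⁶ T with R = 0.0227 m.
N = B/B₁ = 4.04×10⁻³ / 9.66×10⁻⁶ = 418.22.

N = 418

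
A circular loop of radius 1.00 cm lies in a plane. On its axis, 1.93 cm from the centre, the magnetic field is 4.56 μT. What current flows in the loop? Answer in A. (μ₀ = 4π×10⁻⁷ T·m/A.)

On the axis of a loop, B = μ₀IR²/[2(R²+z²)^(3/2)], so I = 2B(R²+z²)^(3/2)/(μ₀R²).
R² + z² = 0.0001 + 0.0003725 = 0.0004725 m²; raised to 3/2 gives 1.03×10⁻⁵ m³.
I = 2 × 4.56×10⁻⁶ × 1.03×10⁻⁵ / (1.26×10⁻⁶ × 0.0001) = 0.745 A.

I ≈ 0.745 A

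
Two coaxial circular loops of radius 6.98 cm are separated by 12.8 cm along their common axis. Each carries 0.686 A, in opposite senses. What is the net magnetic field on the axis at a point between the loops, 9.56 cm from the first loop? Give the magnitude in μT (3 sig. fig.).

B ≈ 3.34 μT

Each loop contributes B = μ₀IR²/[2(R²+z²)^(3/2)] on the axis, with z measured from that loop.
Loop 1 (z = 0.0956 m): B₁ = 1.27×10⁻⁶ T. Loop 2 (z = 0.0324 m): B₂ = 4.61×10⁻⁶ T.
The fields oppose: B = |B₁ − B₂| = 3.34×10⁻⁶ T.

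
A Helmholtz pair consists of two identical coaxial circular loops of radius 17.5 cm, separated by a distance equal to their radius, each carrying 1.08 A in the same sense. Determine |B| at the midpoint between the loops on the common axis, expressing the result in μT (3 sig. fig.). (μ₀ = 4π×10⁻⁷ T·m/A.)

Each loop contributes B = μ₀IR²/[2(R²+z²)^(3/2)] on the axis, with z measured from that loop.
Loop 1 (z = 0.0875 m): B₁ = 2.77×10⁻⁶ T. Loop 2 (z = 0.0875 m): B₂ = 2.77×10⁻⁶ T.
The fields add: B = B₁ + B₂ = 5.55×10⁻⁶ T.

B ≈ 5.55 μT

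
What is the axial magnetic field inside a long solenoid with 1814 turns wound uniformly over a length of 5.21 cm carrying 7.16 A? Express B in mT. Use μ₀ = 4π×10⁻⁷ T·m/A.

Inside a long solenoid, B = μ₀nI with n = 3.482×10⁴ turns/m.
B = 4π×10⁻⁷ × 3.482×10⁴ × 7.16 = 0.313 T.

B ≈ 313 mT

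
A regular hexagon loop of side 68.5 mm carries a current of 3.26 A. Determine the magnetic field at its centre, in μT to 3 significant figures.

Each side is a finite straight segment at perpendicular distance d = a/(2 tan(π/6)) = 0.05932 m from the centre, with end-angles ±π/6.
One side contributes B₁ = (μ₀I/4πd)·2 sin(π/6) = 5.50×10⁻⁶ T.
All 6 sides add in the same direction: B = 6 × 5.50×10⁻⁶ = 3.30×10⁻⁵ T.

B ≈ 33.0 μT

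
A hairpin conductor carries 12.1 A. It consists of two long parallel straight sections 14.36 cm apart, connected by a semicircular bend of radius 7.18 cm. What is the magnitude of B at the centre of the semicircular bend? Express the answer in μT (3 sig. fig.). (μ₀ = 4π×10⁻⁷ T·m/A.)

B ≈ 86.6 μT

The semicircular arc contributes B_arc = μ₀I·π/(4πR) = μ₀I/(4R) = 5.29×10⁻⁵ T.
Each semi-infinite lead is at perpendicular distance R = 0.0718 m from the centre, with the perpendicular foot at its near end, so it contributes μ₀I/(4πR); both point the same way, together 3.37×10⁻⁵ T.
Arc and leads all point the same direction: B = 5.29×10⁻⁵ + 3.37×10⁻⁵ = 8.66×10⁻⁵ T.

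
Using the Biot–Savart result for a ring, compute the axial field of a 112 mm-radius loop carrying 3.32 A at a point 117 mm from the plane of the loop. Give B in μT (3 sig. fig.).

B ≈ 6.16 μT

On the axis of a circular loop, B = μ₀IR² / [2(R²+z²)^(3/2)].
R² + z² = (0.112)² + (0.117)² = 0.02623 m², and (R²+z²)^(3/2) = 4.25×10⁻³ m³.
B = (4π×10⁻⁷ × 3.32 × 0.01254) / (2 × 4.25×10⁻³) = 6.16×10⁻⁶ T.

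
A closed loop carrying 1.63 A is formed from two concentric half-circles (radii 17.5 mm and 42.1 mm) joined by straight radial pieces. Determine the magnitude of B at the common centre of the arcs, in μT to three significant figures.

B ≈ 17.1 μT

The radial connectors point toward the centre, so dl × r̂ = 0 and they contribute nothing.
Each semicircle gives μ₀I/(4R): inner arc 2.93×10⁻⁵ T, outer arc 1.22×10⁻⁵ T.
The two arcs carry current in opposite angular senses, so their fields oppose: B = |2.93×10⁻⁵ − 1.22×10⁻⁵| = 1.71×10⁻⁵ T.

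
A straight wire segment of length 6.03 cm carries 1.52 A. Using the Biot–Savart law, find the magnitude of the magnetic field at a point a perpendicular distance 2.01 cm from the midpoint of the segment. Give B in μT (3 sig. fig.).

B ≈ 12.6 μT

For a finite straight segment, B = (μ₀I/4πd)(sinθ₁ + sinθ₂), where θ₁, θ₂ are the angles from the perpendicular to each end.
The perpendicular from the point meets the wire at its midpoint, so each end is L/2 = 0.03015 m away along the wire.
sinθ₁ = 0.03015/√(0.03015²+0.0201²) = 0.8321; sinθ₂ = 0.03015/√(0.03015²+0.0201²) = 0.8321.
B = (4π×10⁻⁷ × 1.52) / (4π × 0.0201) × (0.8321 + 0.8321) = 1.26×10⁻⁵ T.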